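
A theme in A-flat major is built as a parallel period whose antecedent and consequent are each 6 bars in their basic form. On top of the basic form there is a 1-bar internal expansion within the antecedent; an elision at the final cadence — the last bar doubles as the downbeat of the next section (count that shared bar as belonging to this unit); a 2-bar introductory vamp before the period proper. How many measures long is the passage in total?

15 measures

Basic parallel period: 6 + 6 = 12 bars.
12 (basic form) + 1 (internal expansion) + 2 (introduction) = 15.
The elision shares a bar with the next section but does not change this unit's count.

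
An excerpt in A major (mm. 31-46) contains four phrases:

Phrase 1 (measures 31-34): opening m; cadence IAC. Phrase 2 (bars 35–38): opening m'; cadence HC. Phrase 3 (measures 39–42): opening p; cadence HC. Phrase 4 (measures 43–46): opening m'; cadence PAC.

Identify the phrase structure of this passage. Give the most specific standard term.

contrasting double period

Four phrases in two halves: the first half (mm. 31–38) ends with a half cadence, the second (mm. 39–46) with a perfect authentic cadence — a large antecedent–consequent pair, i.e. a double period.
Phrase 3 begins with different material from phrase 1, making it contrasting.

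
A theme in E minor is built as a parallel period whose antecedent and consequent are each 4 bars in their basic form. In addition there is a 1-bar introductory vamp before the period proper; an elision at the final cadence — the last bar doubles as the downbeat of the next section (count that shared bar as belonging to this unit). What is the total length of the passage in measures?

9 measures

Basic parallel period: 4 + 4 = 8 bars.
8 (basic form) + 1 (introduction) = 9.
The elision shares a bar with the next section but does not change this unit's count.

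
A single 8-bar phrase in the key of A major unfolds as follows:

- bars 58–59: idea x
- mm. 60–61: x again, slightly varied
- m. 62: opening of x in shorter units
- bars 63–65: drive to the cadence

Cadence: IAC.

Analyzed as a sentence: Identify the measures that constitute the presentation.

The presentation of a sentence is the basic idea (measures 58–59) plus its repetition (mm. 60–61); the presentation is therefore measures 58–61.

measures 58–61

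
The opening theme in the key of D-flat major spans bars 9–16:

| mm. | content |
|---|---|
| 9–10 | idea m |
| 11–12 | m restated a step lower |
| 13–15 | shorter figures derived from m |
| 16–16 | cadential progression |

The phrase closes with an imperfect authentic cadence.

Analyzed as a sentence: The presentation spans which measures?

The presentation of a sentence is the basic idea (bars 9–10) plus its repetition (mm. 11–12); the presentation is therefore mm. 9-12.

measures 9–12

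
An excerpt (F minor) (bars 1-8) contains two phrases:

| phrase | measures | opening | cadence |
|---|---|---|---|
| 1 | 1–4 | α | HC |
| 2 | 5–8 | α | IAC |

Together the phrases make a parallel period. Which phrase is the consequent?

phrase 2

The phrase ending with the weaker cadence (half cadence) is the antecedent; the one ending more conclusively (imperfect authentic cadence) is the consequent. The consequent is phrase 2.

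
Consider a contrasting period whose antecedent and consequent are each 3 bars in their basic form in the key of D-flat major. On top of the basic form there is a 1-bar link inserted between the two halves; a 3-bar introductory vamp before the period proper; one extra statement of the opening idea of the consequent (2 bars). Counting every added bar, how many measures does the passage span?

Basic contrasting period: 3 + 3 = 6 bars.
6 (basic form) + 1 (link) + 3 (introduction) + 2 (extra statement) = 12.

12 measures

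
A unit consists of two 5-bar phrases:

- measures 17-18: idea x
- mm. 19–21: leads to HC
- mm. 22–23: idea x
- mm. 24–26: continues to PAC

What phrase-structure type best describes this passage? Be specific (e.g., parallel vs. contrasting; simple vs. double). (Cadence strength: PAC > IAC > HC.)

Phrase 1 ends with a half cadence (weaker) and phrase 2 with a perfect authentic cadence (stronger): antecedent + consequent = a period.
The two phrases open with the same material (x / x), so the period is parallel.

parallel period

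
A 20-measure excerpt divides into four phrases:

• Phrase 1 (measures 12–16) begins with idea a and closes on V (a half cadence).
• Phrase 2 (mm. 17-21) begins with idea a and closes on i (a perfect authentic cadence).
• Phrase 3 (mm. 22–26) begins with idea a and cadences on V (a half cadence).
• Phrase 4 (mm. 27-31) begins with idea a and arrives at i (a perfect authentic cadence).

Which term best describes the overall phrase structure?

The cadence pattern HC–PAC–HC–PAC is weak–strong twice, and phrases 3–4 restate phrases 1–2: a period heard twice, not a double period (which would end weakly at phrase 2).

repeated period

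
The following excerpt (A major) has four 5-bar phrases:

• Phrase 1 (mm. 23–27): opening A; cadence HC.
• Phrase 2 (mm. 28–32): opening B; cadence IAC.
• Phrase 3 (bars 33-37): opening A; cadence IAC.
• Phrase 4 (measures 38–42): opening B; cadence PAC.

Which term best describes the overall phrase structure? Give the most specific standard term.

parallel double period

Four phrases in two halves: the first half (measures 23–32) ends with an imperfect authentic cadence, the second (mm. 33–42) with a perfect authentic cadence — a large antecedent–consequent pair, i.e. a double period.
Phrase 3 begins with the same material as phrase 1, making it parallel.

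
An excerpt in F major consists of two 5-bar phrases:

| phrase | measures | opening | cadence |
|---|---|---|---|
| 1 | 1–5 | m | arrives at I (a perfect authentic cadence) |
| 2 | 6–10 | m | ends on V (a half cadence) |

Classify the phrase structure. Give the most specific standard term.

phrase group

The second phrase closes with a half cadence, which is not stronger than the first phrase's perfect authentic cadence; without a weak→strong cadential pair there is no antecedent–consequent relationship, so this is a phrase group rather than a period.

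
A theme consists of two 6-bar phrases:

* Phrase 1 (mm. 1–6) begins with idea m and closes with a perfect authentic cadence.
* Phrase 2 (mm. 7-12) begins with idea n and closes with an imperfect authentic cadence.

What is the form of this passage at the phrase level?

phrase group

The second phrase closes with an imperfect authentic cadence, which is not stronger than the first phrase's perfect authentic cadence; without a weak→strong cadential pair there is no antecedent–consequent relationship, so this is a phrase group rather than a period.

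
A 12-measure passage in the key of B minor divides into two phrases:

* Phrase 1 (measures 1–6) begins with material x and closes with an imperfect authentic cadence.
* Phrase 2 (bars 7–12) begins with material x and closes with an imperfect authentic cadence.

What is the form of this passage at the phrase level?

Both phrases have the same opening (x) and the same cadence (imperfect authentic cadence): the second is a restatement, not a consequent, so this is a repeated phrase rather than a period.

repeated phrase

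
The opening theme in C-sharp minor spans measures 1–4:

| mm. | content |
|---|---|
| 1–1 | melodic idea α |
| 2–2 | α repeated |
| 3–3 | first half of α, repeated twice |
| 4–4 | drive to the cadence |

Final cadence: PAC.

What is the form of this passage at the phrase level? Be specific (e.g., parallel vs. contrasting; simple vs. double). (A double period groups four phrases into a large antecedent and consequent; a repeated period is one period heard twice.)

sentence

Basic idea (m. 1) + its repetition (bar 2) form the presentation; fragmentation and cadence (mm. 3–4) form the continuation — the 4-bar whole is a sentence.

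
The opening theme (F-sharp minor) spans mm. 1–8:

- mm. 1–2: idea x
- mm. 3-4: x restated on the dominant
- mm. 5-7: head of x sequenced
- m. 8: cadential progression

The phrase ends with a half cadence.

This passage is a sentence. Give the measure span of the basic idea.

The presentation of a sentence is the basic idea (mm. 1–2) plus its repetition (bars 3–4); the basic idea is therefore mm. 1–2.

measures 1–2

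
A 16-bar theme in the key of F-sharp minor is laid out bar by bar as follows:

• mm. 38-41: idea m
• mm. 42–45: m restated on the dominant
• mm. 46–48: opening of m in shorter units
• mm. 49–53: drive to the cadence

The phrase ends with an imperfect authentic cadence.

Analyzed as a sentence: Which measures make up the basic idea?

The presentation of a sentence is the basic idea (mm. 38–41) plus its repetition (bars 42–45); the basic idea is therefore mm. 38–41.

measures 38–41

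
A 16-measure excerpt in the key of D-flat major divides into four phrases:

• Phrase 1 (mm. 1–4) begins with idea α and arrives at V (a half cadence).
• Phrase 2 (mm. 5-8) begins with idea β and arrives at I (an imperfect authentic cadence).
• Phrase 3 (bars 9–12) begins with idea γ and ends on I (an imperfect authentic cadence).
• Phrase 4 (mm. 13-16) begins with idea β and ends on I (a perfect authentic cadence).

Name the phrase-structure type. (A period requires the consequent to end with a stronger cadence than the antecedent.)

contrasting double period

Four phrases in two halves: the first half (bars 1–8) ends with an imperfect authentic cadence, the second (bars 9-16) with a perfect authentic cadence — a large antecedent–consequent pair, i.e. a double period.
Phrase 3 begins with different material from phrase 1, making it contrasting.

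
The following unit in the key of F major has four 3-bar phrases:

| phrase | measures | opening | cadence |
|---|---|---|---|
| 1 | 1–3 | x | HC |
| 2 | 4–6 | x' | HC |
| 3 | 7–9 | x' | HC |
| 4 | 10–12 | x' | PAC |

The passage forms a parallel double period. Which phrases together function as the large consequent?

phrases 3 and 4

In a double period the first pair of phrases (ending half cadence) is the large antecedent and the second pair (ending perfect authentic cadence) is the large consequent; the consequent is phrases 3 and 4.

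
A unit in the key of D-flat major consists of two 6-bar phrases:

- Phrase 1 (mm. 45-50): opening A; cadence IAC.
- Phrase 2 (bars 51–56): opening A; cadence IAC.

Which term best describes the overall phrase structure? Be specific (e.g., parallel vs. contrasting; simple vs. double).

repeated phrase

Both phrases have the same opening (A) and the same cadence (imperfect authentic cadence): the second is a restatement, not a consequent, so this is a repeated phrase rather than a period.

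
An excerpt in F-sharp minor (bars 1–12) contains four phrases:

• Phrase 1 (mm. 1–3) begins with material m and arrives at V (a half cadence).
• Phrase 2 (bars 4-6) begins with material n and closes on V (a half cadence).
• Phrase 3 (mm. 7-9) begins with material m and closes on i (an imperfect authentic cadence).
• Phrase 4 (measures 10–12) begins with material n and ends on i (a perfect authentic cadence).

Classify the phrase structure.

parallel double period

Four phrases in two halves: the first half (mm. 1-6) ends with a half cadence, the second (bars 7–12) with a perfect authentic cadence — a large antecedent–consequent pair, i.e. a double period.
Phrase 3 begins with the same material as phrase 1, making it parallel.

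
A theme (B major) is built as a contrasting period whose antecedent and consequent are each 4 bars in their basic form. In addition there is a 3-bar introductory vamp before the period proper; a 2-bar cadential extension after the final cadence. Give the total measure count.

Basic contrasting period: 4 + 4 = 8 bars.
8 (basic form) + 3 (introduction) + 2 (cadential extension) = 13.

13 measures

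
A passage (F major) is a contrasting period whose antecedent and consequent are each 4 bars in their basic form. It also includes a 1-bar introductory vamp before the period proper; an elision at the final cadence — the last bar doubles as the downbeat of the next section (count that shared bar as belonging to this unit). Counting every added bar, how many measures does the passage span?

9 measures

Basic contrasting period: 4 + 4 = 8 bars.
8 (basic form) + 1 (introduction) = 9.
The elision shares a bar with the next section but does not change this unit's count.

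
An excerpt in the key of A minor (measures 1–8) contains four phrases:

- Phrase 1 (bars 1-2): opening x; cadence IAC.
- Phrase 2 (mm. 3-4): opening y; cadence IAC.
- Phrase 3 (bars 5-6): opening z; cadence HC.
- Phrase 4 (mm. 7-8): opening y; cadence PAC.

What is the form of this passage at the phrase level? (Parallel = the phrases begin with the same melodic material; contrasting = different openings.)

contrasting double period

Four phrases in two halves: the first half (mm. 1–4) ends with an imperfect authentic cadence, the second (bars 5-8) with a perfect authentic cadence — a large antecedent–consequent pair, i.e. a double period.
Phrase 3 begins with different material from phrase 1, making it contrasting.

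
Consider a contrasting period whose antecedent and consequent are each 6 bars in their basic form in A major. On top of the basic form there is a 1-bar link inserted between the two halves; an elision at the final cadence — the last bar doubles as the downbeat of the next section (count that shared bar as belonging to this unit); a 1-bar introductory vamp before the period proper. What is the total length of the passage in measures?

14 measures

Basic contrasting period: 6 + 6 = 12 bars.
12 (basic form) + 1 (link) + 1 (introduction) = 14.
The elision shares a bar with the next section but does not change this unit's count.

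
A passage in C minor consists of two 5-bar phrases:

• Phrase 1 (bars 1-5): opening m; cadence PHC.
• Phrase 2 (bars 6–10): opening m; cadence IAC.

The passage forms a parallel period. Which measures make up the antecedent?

measures 1–5

The phrase ending with the weaker cadence (Phrygian half cadence) is the antecedent; the one ending more conclusively (imperfect authentic cadence) is the consequent. The antecedent is measures 1–5.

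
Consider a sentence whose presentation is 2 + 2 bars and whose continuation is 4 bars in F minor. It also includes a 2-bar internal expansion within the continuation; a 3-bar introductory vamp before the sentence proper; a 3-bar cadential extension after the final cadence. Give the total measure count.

16 measures

Basic sentence: 2 + 2 + 4 = 8 bars.
8 (basic form) + 2 (internal expansion) + 3 (introduction) + 3 (cadential extension) = 16.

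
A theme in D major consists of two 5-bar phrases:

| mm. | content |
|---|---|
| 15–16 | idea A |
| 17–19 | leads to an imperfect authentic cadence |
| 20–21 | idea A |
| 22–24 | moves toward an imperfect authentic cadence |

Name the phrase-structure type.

Both phrases have the same opening (A) and the same cadence (imperfect authentic cadence): the second is a restatement, not a consequent, so this is a repeated phrase rather than a period.

repeated phrase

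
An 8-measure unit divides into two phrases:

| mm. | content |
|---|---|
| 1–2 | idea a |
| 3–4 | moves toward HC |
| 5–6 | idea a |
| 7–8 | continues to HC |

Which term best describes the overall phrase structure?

repeated phrase

Both phrases have the same opening (a) and the same cadence (half cadence): the second is a restatement, not a consequent, so this is a repeated phrase rather than a period.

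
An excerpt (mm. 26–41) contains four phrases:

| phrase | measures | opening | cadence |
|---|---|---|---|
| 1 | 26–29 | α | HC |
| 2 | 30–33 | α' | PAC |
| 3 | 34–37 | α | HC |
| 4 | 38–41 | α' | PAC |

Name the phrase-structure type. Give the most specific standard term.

The cadence pattern HC–PAC–HC–PAC is weak–strong twice, and phrases 3–4 restate phrases 1–2: a period heard twice, not a double period (which would end weakly at phrase 2).

repeated period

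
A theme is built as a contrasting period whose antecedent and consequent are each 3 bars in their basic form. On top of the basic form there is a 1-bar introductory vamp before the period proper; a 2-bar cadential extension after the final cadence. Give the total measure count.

Basic contrasting period: 3 + 3 = 6 bars.
6 (basic form) + 1 (introduction) + 2 (cadential extension) = 9.

9 measures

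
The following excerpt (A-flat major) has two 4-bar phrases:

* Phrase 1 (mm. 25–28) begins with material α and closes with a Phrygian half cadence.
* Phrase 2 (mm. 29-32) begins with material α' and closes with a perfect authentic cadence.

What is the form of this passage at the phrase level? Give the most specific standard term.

parallel period

Phrase 1 ends with a Phrygian half cadence (weaker) and phrase 2 with a perfect authentic cadence (stronger): antecedent + consequent = a period.
The two phrases open with the same material (α / α'), so the period is parallel.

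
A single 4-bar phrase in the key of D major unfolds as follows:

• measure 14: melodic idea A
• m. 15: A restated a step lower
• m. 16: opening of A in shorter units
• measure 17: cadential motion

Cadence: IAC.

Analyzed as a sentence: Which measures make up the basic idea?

The presentation of a sentence is the basic idea (m. 14) plus its repetition (m. 15); the basic idea is therefore measure 14.

measures 14–14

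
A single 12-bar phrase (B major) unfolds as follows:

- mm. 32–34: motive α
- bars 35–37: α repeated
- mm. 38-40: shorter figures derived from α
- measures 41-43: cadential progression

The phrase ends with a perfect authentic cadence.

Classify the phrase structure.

sentence

Basic idea (bars 32–34) + its repetition (mm. 35-37) form the presentation; fragmentation and cadence (measures 38–43) form the continuation — the 12-bar whole is a sentence.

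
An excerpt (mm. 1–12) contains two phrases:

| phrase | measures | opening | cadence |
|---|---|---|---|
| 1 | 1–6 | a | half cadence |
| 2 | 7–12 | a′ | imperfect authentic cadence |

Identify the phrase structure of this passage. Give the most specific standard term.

parallel period

Phrase 1 ends with a half cadence (weaker) and phrase 2 with an imperfect authentic cadence (stronger): antecedent + consequent = a period.
The two phrases open with the same material (a / a′), so the period is parallel.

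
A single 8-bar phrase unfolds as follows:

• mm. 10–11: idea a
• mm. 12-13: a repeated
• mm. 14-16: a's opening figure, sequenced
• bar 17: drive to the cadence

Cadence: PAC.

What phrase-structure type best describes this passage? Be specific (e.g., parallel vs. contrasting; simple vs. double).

Basic idea (measures 10–11) + its repetition (mm. 12–13) form the presentation; fragmentation and cadence (mm. 14–17) form the continuation — the 8-bar whole is a sentence.

sentence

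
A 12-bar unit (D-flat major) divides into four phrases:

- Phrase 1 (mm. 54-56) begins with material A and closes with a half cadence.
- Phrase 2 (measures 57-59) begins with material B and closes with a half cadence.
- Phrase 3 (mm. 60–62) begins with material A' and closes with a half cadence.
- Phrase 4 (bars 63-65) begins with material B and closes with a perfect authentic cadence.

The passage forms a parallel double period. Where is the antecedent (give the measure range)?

measures 54–59

In a double period the four phrases pair into a large antecedent (phrases 1–2, ending half cadence) and a large consequent (phrases 3–4, ending perfect authentic cadence). The antecedent spans bars 54–59.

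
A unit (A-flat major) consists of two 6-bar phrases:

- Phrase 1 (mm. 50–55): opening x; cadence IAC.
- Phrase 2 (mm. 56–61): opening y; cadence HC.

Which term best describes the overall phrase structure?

phrase group

The second phrase closes with a half cadence, which is not stronger than the first phrase's imperfect authentic cadence; without a weak→strong cadential pair there is no antecedent–consequent relationship, so this is a phrase group rather than a period.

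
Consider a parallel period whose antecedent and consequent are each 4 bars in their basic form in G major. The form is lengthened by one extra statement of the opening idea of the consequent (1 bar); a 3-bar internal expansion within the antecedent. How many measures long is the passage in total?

12 measures

Basic parallel period: 4 + 4 = 8 bars.
8 (basic form) + 1 (extra statement) + 3 (internal expansion) = 12.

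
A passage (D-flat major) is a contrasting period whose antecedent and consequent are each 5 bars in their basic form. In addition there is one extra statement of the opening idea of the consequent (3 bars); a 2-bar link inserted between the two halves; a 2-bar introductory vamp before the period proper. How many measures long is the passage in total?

17 measures

Basic contrasting period: 5 + 5 = 10 bars.
10 (basic form) + 3 (extra statement) + 2 (link) + 2 (introduction) = 17.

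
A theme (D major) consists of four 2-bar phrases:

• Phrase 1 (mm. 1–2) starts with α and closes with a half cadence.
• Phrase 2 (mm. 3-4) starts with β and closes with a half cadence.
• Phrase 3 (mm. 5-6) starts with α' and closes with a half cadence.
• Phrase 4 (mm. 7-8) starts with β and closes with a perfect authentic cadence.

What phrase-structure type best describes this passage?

Four phrases in two halves: the first half (mm. 1–4) ends with a half cadence, the second (bars 5-8) with a perfect authentic cadence — a large antecedent–consequent pair, i.e. a double period.
Phrase 3 begins with the same material as phrase 1, making it parallel.

parallel double period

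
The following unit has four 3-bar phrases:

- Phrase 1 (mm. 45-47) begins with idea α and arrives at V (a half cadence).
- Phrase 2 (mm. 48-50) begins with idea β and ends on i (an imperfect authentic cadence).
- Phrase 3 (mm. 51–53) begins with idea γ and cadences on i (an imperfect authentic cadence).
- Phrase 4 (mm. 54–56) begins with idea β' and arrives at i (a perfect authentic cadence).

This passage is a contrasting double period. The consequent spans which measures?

In a double period the four phrases pair into a large antecedent (phrases 1–2, ending imperfect authentic cadence) and a large consequent (phrases 3–4, ending perfect authentic cadence). The consequent spans mm. 51–56.

measures 51–56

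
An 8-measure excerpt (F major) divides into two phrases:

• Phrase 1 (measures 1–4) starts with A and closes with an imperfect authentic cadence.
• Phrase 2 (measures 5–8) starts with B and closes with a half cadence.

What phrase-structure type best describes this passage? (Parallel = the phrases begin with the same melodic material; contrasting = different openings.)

phrase group

The second phrase closes with a half cadence, which is not stronger than the first phrase's imperfect authentic cadence; without a weak→strong cadential pair there is no antecedent–consequent relationship, so this is a phrase group rather than a period.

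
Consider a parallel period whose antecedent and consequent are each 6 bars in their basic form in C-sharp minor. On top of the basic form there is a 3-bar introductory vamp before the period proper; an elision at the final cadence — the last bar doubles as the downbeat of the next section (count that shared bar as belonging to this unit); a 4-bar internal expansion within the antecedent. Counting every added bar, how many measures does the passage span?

19 measures

Basic parallel period: 6 + 6 = 12 bars.
12 (basic form) + 3 (introduction) + 4 (internal expansion) = 19.
The elision shares a bar with the next section but does not change this unit's count.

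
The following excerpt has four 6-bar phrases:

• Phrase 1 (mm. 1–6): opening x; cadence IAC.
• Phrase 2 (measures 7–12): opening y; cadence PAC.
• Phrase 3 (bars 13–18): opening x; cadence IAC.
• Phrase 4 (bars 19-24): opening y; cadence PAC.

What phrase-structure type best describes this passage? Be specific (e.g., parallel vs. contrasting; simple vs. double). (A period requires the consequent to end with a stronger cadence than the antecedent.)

The cadence pattern IAC–PAC–IAC–PAC is weak–strong twice, and phrases 3–4 restate phrases 1–2: a period heard twice, not a double period (which would end weakly at phrase 2).

repeated period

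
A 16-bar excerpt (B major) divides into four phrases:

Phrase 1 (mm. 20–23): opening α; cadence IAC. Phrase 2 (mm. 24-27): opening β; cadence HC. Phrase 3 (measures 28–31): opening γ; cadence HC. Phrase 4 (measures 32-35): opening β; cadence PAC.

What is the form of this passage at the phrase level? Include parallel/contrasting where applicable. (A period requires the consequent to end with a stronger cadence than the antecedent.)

Four phrases in two halves: the first half (bars 20–27) ends with a half cadence, the second (mm. 28–35) with a perfect authentic cadence — a large antecedent–consequent pair, i.e. a double period.
Phrase 3 begins with different material from phrase 1, making it contrasting.

contrasting double period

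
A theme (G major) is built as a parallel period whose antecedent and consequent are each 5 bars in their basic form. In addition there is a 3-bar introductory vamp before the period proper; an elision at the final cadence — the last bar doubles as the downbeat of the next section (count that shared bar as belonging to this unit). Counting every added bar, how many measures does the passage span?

13 measures

Basic parallel period: 5 + 5 = 10 bars.
10 (basic form) + 3 (introduction) = 13.
The elision shares a bar with the next section but does not change this unit's count.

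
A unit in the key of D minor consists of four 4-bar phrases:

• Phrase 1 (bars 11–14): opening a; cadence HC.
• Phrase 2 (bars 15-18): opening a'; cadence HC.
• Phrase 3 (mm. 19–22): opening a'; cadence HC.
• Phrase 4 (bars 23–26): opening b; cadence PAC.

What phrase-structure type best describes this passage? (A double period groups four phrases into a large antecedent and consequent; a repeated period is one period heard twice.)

parallel double period

Four phrases in two halves: the first half (bars 11–18) ends with a half cadence, the second (bars 19-26) with a perfect authentic cadence — a large antecedent–consequent pair, i.e. a double period.
Phrase 3 begins with the same material as phrase 1, making it parallel.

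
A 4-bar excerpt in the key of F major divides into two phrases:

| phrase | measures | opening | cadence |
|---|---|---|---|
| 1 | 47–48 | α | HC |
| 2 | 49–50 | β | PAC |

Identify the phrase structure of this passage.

Phrase 1 ends with a half cadence (weaker) and phrase 2 with a perfect authentic cadence (stronger): antecedent + consequent = a period.
The two phrases open with different material (α / β), so the period is contrasting.

contrasting period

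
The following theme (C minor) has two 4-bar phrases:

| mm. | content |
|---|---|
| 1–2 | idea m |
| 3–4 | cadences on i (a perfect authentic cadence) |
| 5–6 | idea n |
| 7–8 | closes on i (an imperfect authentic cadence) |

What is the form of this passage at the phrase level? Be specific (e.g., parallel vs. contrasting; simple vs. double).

phrase group

The second phrase closes with an imperfect authentic cadence, which is not stronger than the first phrase's perfect authentic cadence; without a weak→strong cadential pair there is no antecedent–consequent relationship, so this is a phrase group rather than a period.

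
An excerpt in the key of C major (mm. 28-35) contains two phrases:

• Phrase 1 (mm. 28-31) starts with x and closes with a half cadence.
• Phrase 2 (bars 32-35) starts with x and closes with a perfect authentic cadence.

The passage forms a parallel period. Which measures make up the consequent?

measures 32–35

The antecedent is the phrase ending with the weaker cadence (half cadence, phrase 1) and the consequent the one ending more conclusively (perfect authentic cadence, phrase 2); the consequent is measures 32–35.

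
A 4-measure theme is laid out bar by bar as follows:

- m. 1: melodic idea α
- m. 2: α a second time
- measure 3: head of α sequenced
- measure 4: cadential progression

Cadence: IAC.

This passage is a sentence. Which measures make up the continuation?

After the presentation (measures 1–2), the continuation covers the fragmentation through the cadence: measures 3–4.

measures 3–4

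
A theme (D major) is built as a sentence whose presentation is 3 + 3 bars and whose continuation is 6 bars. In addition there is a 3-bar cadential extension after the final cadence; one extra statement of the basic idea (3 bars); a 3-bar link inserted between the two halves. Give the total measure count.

21 measures

Basic sentence: 3 + 3 + 6 = 12 bars.
12 (basic form) + 3 (cadential extension) + 3 (extra statement) + 3 (link) = 21.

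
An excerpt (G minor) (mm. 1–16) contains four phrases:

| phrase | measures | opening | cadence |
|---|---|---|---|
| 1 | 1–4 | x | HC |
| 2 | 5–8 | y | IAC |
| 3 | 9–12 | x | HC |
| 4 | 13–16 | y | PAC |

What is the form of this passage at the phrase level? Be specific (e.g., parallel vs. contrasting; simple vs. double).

parallel double period

Four phrases in two halves: the first half (measures 1-8) ends with an imperfect authentic cadence, the second (mm. 9–16) with a perfect authentic cadence — a large antecedent–consequent pair, i.e. a double period.
Phrase 3 begins with the same material as phrase 1, making it parallel.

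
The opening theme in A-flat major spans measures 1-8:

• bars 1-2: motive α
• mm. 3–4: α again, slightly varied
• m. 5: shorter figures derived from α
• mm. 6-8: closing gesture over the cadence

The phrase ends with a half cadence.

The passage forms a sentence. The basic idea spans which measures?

measures 1–2

The presentation of a sentence is the basic idea (measures 1-2) plus its repetition (bars 3–4); the basic idea is therefore measures 1-2.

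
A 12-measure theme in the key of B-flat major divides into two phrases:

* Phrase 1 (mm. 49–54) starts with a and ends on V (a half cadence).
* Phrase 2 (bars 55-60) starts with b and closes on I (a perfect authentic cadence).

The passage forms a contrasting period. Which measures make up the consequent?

The phrase ending with the weaker cadence (half cadence) is the antecedent; the one ending more conclusively (perfect authentic cadence) is the consequent. The consequent is measures 55–60.

measures 55–60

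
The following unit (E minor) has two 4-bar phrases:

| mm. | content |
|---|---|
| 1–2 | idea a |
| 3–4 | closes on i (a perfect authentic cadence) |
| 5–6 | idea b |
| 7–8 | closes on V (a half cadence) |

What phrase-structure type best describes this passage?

phrase group

The second phrase closes with a half cadence, which is not stronger than the first phrase's perfect authentic cadence; without a weak→strong cadential pair there is no antecedent–consequent relationship, so this is a phrase group rather than a period.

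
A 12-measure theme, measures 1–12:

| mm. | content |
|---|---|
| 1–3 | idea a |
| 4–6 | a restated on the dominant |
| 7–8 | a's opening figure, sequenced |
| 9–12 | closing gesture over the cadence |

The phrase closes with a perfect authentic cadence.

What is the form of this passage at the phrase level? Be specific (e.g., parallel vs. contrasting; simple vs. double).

Basic idea (mm. 1-3) + its repetition (measures 4–6) form the presentation; fragmentation and cadence (mm. 7–12) form the continuation — the 12-bar whole is a sentence.

sentence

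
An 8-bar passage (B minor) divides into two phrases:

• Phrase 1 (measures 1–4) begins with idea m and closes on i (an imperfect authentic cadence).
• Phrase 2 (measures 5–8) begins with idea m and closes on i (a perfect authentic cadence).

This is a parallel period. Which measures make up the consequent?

measures 5–8

The phrase ending with the weaker cadence (imperfect authentic cadence) is the antecedent; the one ending more conclusively (perfect authentic cadence) is the consequent. The consequent is measures 5–8.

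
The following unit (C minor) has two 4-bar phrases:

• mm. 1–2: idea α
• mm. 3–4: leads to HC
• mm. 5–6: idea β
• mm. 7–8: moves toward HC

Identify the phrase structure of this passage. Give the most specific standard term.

phrase group

The second phrase closes with a half cadence, which is not stronger than the first phrase's half cadence; without a weak→strong cadential pair there is no antecedent–consequent relationship, so this is a phrase group rather than a period.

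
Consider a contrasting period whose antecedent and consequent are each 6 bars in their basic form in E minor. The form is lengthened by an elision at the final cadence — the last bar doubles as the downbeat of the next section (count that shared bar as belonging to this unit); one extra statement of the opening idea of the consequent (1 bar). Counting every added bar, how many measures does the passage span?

Basic contrasting period: 6 + 6 = 12 bars.
12 (basic form) + 1 (extra statement) = 13.
The elision shares a bar with the next section but does not change this unit's count.

13 measures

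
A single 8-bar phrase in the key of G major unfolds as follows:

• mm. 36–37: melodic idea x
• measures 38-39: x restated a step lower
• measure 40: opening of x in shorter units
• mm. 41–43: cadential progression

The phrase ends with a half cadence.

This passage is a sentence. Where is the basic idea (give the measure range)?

measures 36–37

The presentation of a sentence is the basic idea (mm. 36–37) plus its repetition (mm. 38–39); the basic idea is therefore measures 36-37.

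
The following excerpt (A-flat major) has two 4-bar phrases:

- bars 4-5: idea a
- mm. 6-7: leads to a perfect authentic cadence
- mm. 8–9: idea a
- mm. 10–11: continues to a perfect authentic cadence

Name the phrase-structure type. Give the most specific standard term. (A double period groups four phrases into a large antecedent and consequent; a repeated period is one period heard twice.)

repeated phrase

Both phrases have the same opening (a) and the same cadence (perfect authentic cadence): the second is a restatement, not a consequent, so this is a repeated phrase rather than a period.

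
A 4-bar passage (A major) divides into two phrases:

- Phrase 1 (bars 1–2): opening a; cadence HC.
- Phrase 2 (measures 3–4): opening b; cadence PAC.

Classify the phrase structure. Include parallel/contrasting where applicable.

Phrase 1 ends with a half cadence (weaker) and phrase 2 with a perfect authentic cadence (stronger): antecedent + consequent = a period.
The two phrases open with different material (a / b), so the period is contrasting.

contrasting period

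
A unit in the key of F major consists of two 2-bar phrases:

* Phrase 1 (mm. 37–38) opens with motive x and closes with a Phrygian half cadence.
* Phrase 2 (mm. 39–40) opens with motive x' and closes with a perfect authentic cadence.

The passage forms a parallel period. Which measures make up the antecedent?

measures 37–38

The phrase ending with the weaker cadence (Phrygian half cadence) is the antecedent; the one ending more conclusively (perfect authentic cadence) is the consequent. The antecedent is measures 37–38.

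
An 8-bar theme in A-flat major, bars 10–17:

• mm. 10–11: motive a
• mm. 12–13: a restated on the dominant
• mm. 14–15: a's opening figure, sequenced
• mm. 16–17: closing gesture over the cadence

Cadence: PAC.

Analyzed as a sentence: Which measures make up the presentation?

The presentation of a sentence is the basic idea (mm. 10–11) plus its repetition (mm. 12–13); the presentation is therefore measures 10–13.

measures 10–13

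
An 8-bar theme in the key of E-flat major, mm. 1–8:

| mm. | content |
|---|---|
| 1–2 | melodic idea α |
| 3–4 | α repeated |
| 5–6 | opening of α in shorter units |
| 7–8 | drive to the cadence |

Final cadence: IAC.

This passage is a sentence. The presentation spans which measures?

measures 1–4

The presentation of a sentence is the basic idea (measures 1–2) plus its repetition (mm. 3–4); the presentation is therefore mm. 1–4.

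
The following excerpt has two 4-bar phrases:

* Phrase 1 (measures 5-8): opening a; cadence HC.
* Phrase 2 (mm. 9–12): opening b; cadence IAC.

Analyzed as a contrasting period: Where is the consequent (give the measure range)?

measures 9–12

The antecedent is the phrase ending with the weaker cadence (half cadence, phrase 1) and the consequent the one ending more conclusively (imperfect authentic cadence, phrase 2); the consequent is mm. 9-12.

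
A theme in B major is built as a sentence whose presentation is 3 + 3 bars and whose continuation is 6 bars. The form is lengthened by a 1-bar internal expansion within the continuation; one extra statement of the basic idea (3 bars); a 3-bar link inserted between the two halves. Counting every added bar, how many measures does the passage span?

19 measures

Basic sentence: 3 + 3 + 6 = 12 bars.
12 (basic form) + 1 (internal expansion) + 3 (extra statement) + 3 (link) = 19.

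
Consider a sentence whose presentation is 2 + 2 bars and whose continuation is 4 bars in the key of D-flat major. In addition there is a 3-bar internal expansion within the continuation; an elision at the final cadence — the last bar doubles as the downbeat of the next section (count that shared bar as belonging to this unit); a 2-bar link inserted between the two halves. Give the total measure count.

13 measures

Basic sentence: 2 + 2 + 4 = 8 bars.
8 (basic form) + 3 (internal expansion) + 2 (link) = 13.
The elision shares a bar with the next section but does not change this unit's count.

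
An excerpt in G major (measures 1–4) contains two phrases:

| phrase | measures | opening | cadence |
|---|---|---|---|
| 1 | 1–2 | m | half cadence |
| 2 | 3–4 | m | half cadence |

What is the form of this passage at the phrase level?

repeated phrase

Both phrases have the same opening (m) and the same cadence (half cadence): the second is a restatement, not a consequent, so this is a repeated phrase rather than a period.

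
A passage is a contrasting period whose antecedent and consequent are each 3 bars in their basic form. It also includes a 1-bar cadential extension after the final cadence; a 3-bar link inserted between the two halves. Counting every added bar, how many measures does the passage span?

10 measures

Basic contrasting period: 3 + 3 = 6 bars.
6 (basic form) + 1 (cadential extension) + 3 (link) = 10.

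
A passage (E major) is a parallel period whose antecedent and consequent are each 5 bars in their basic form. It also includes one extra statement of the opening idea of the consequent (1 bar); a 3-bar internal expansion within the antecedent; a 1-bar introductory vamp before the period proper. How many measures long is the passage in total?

15 measures

Basic parallel period: 5 + 5 = 10 bars.
10 (basic form) + 1 (extra statement) + 3 (internal expansion) + 1 (introduction) = 15.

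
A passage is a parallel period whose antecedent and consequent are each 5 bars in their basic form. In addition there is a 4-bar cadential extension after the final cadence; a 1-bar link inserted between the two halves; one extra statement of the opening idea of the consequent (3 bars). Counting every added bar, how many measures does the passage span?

18 measures

Basic parallel period: 5 + 5 = 10 bars.
10 (basic form) + 4 (cadential extension) + 1 (link) + 3 (extra statement) = 18.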